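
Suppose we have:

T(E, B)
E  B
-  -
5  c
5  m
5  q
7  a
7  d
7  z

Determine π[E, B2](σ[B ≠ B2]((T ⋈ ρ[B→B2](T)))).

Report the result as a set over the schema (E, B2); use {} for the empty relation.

{(5, c), (5, m), (5, q), (7, a), (7, d), (7, z)}

ρ[B→B2]: schema becomes (E, B2); tuples unchanged.
Joining T and ρ[B→B2](T) on E yields {(5, c, c), (5, c, m), (5, c, q), (5, m, c), (5, m, m), (5, m, q), (5, q, c), (5, q, m), (5, q, q), (7, a, a), (7, a, d), (7, a, z), (7, d, a), (7, d, d), (7, d, z), (7, z, a), (7, z, d), (7, z, z)}.
σ[B ≠ B2]: keep tuples satisfying B ≠ B2 → {(5, c, m), (5, c, q), (5, m, c), (5, m, q), (5, q, c), (5, q, m), (7, a, d), (7, a, z), (7, d, a), (7, d, z), (7, z, a), (7, z, d)}
π[E, B2]: project onto (E, B2) (6 duplicate(s) eliminated) → {(5, c), (5, m), (5, q), (7, a), (7, d), (7, z)}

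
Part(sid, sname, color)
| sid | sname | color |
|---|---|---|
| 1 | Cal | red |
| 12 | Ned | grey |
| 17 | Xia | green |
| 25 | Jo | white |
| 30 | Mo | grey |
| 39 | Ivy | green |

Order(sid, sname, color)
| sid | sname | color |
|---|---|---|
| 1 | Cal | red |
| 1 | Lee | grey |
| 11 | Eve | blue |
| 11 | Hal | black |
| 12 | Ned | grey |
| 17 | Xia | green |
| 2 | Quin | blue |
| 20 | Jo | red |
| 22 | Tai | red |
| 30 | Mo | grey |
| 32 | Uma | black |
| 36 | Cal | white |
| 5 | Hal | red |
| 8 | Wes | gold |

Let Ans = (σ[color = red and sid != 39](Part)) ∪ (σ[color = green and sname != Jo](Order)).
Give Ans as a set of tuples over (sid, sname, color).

Apply σ_{color = red and sid != 39}; surviving tuples: {(1, Cal, red)}
Apply σ_{color = green and sname != Jo}; surviving tuples: {(17, Xia, green)}
Set union of the two operands is {(1, Cal, red), (17, Xia, green)}.

{(1, Cal, red), (17, Xia, green)}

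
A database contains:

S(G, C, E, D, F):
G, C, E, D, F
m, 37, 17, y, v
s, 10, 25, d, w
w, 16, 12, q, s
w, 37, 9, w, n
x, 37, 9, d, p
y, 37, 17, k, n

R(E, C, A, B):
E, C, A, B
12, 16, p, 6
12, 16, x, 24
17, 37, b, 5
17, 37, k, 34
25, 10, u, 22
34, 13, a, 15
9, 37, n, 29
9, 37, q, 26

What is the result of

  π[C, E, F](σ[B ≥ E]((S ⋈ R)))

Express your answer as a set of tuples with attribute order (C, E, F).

{(16, 12, s), (37, 17, n), (37, 17, v), (37, 9, n), (37, 9, p)}

Joining S and R on C, E yields {(m, 37, 17, y, v, b, 5), (m, 37, 17, y, v, k, 34), (s, 10, 25, d, w, u, 22), (w, 16, 12, q, s, p, 6), (w, 16, 12, q, s, x, 24), (w, 37, 9, w, n, n, 29), (w, 37, 9, w, n, q, 26), (x, 37, 9, d, p, n, 29), (x, 37, 9, d, p, q, 26), (y, 37, 17, k, n, b, 5), (y, 37, 17, k, n, k, 34)}.
Selection B ≥ E: {(m, 37, 17, y, v, k, 34), (w, 16, 12, q, s, x, 24), (w, 37, 9, w, n, n, 29), (w, 37, 9, w, n, q, 26), (x, 37, 9, d, p, n, 29), (x, 37, 9, d, p, q, 26), (y, 37, 17, k, n, k, 34)}
Projecting to C, E, F (2 duplicate(s) eliminated): {(16, 12, s), (37, 17, n), (37, 17, v), (37, 9, n), (37, 9, p)}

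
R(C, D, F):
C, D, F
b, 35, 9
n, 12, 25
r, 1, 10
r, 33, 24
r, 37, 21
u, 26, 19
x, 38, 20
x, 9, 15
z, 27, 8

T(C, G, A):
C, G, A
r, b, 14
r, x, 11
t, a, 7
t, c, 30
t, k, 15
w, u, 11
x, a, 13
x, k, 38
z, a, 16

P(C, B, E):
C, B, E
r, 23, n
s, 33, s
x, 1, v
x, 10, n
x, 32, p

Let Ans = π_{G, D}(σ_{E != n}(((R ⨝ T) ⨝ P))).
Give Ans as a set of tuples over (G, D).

{(a, 38), (a, 9), (k, 38), (k, 9)}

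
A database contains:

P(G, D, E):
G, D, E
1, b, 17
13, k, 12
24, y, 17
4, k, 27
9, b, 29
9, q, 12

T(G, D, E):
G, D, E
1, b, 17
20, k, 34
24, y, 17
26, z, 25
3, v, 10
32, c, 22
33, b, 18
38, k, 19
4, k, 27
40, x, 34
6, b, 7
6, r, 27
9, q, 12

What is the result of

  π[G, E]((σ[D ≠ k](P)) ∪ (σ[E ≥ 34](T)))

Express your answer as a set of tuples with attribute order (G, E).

{(1, 17), (20, 34), (24, 17), (40, 34), (9, 12), (9, 29)}

σ[D ≠ k]: keep tuples satisfying D ≠ k → {(1, b, 17), (24, y, 17), (9, b, 29), (9, q, 12)}
σ[E ≥ 34]: keep tuples satisfying E ≥ 34 → {(20, k, 34), (40, x, 34)}
Set union of the two operands is {(1, b, 17), (20, k, 34), (24, y, 17), (40, x, 34), (9, b, 29), (9, q, 12)}.
π[G, E]: project onto (G, E) → {(1, 17), (20, 34), (24, 17), (40, 34), (9, 12), (9, 29)}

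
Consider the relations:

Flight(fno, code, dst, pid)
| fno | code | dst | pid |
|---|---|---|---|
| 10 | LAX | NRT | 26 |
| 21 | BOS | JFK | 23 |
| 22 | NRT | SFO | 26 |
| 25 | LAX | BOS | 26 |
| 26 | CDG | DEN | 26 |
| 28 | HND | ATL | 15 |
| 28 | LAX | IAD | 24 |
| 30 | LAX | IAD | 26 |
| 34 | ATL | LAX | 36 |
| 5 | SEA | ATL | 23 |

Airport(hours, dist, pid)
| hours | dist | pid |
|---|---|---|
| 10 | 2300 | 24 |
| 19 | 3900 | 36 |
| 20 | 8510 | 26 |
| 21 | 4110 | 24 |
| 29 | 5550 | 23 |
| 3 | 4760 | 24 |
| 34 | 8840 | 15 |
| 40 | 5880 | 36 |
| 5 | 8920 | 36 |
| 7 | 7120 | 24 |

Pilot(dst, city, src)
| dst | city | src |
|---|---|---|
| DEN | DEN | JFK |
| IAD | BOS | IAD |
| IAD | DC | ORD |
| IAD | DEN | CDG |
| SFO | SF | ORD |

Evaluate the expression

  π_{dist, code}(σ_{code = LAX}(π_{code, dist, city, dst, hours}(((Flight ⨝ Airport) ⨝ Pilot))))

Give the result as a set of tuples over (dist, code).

{(2300, LAX), (4110, LAX), (4760, LAX), (7120, LAX), (8510, LAX)}

Joining Flight and Airport on pid yields {(10, LAX, NRT, 26, 20, 8510), (21, BOS, JFK, 23, 29, 5550), (22, NRT, SFO, 26, 20, 8510), (25, LAX, BOS, 26, 20, 8510), (26, CDG, DEN, 26, 20, 8510), (28, HND, ATL, 15, 34, 8840), (28, LAX, IAD, 24, 10, 2300), (28, LAX, IAD, 24, 21, 4110), (28, LAX, IAD, 24, 3, 4760), (28, LAX, IAD, 24, 7, 7120), (30, LAX, IAD, 26, 20, 8510), (34, ATL, LAX, 36, 19, 3900), (34, ATL, LAX, 36, 40, 5880), (34, ATL, LAX, 36, 5, 8920), (5, SEA, ATL, 23, 29, 5550)}.
Joining (Flight ⨝ Airport) and Pilot on dst yields {(22, NRT, SFO, 26, 20, 8510, SF, ORD), (26, CDG, DEN, 26, 20, 8510, DEN, JFK), (28, LAX, IAD, 24, 10, 2300, BOS, IAD), (28, LAX, IAD, 24, 10, 2300, DC, ORD), (28, LAX, IAD, 24, 10, 2300, DEN, CDG), (28, LAX, IAD, 24, 21, 4110, BOS, IAD), (28, LAX, IAD, 24, 21, 4110, DC, ORD), (28, LAX, IAD, 24, 21, 4110, DEN, CDG), (28, LAX, IAD, 24, 3, 4760, BOS, IAD), (28, LAX, IAD, 24, 3, 4760, DC, ORD), (28, LAX, IAD, 24, 3, 4760, DEN, CDG), (28, LAX, IAD, 24, 7, 7120, BOS, IAD), (28, LAX, IAD, 24, 7, 7120, DC, ORD), (28, LAX, IAD, 24, 7, 7120, DEN, CDG), (30, LAX, IAD, 26, 20, 8510, BOS, IAD), (30, LAX, IAD, 26, 20, 8510, DC, ORD), (30, LAX, IAD, 26, 20, 8510, DEN, CDG)}.
π[code, dist, city, dst, hours]: project onto (code, dist, city, dst, hours) → {(CDG, 8510, DEN, DEN, 20), (LAX, 2300, BOS, IAD, 10), (LAX, 2300, DC, IAD, 10), (LAX, 2300, DEN, IAD, 10), (LAX, 4110, BOS, IAD, 21), (LAX, 4110, DC, IAD, 21), (LAX, 4110, DEN, IAD, 21), (LAX, 4760, BOS, IAD, 3), (LAX, 4760, DC, IAD, 3), (LAX, 4760, DEN, IAD, 3), (LAX, 7120, BOS, IAD, 7), (LAX, 7120, DC, IAD, 7), (LAX, 7120, DEN, IAD, 7), (LAX, 8510, BOS, IAD, 20), (LAX, 8510, DC, IAD, 20), (LAX, 8510, DEN, IAD, 20), (NRT, 8510, SF, SFO, 20)}
Apply σ_{code = LAX}; surviving tuples: {(LAX, 2300, BOS, IAD, 10), (LAX, 2300, DC, IAD, 10), (LAX, 2300, DEN, IAD, 10), (LAX, 4110, BOS, IAD, 21), (LAX, 4110, DC, IAD, 21), (LAX, 4110, DEN, IAD, 21), (LAX, 4760, BOS, IAD, 3), (LAX, 4760, DC, IAD, 3), (LAX, 4760, DEN, IAD, 3), (LAX, 7120, BOS, IAD, 7), (LAX, 7120, DC, IAD, 7), (LAX, 7120, DEN, IAD, 7), (LAX, 8510, BOS, IAD, 20), (LAX, 8510, DC, IAD, 20), (LAX, 8510, DEN, IAD, 20)}
π[dist, code]: project onto (dist, code) (10 duplicate(s) eliminated) → {(2300, LAX), (4110, LAX), (4760, LAX), (7120, LAX), (8510, LAX)}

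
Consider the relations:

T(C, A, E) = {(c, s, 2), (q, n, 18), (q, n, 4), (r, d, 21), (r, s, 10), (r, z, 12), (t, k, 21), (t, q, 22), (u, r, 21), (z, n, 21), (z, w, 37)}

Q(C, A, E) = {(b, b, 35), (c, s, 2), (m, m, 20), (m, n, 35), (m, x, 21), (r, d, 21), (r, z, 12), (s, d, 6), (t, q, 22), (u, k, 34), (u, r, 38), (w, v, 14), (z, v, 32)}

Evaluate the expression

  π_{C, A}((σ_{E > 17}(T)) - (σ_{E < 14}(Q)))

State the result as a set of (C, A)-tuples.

{(q, n), (r, d), (t, k), (t, q), (u, r), (z, n), (z, w)}

Filtering on E > 17 leaves {(q, n, 18), (r, d, 21), (t, k, 21), (t, q, 22), (u, r, 21), (z, n, 21), (z, w, 37)}.
Filtering on E < 14 leaves {(c, s, 2), (r, z, 12), (s, d, 6)}.
Taking the difference: {(q, n, 18), (r, d, 21), (t, k, 21), (t, q, 22), (u, r, 21), (z, n, 21), (z, w, 37)}
π[C, A]: project onto (C, A) → {(q, n), (r, d), (t, k), (t, q), (u, r), (z, n), (z, w)}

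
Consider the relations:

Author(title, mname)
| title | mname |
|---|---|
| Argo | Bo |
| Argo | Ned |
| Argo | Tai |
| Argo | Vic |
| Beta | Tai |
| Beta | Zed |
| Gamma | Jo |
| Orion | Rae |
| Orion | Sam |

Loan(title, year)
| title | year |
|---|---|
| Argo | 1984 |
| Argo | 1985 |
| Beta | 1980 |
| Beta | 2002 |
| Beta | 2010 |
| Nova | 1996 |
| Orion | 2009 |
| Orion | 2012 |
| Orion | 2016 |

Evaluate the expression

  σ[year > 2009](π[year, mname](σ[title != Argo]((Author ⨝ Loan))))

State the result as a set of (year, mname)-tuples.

Natural join on title: {(Argo, Bo, 1984), (Argo, Bo, 1985), (Argo, Ned, 1984), (Argo, Ned, 1985), (Argo, Tai, 1984), (Argo, Tai, 1985), (Argo, Vic, 1984), (Argo, Vic, 1985), (Beta, Tai, 1980), (Beta, Tai, 2002), (Beta, Tai, 2010), (Beta, Zed, 1980), (Beta, Zed, 2002), (Beta, Zed, 2010), (Orion, Rae, 2009), (Orion, Rae, 2012), (Orion, Rae, 2016), (Orion, Sam, 2009), (Orion, Sam, 2012), (Orion, Sam, 2016)}
Selection title != Argo: {(Beta, Tai, 1980), (Beta, Tai, 2002), (Beta, Tai, 2010), (Beta, Zed, 1980), (Beta, Zed, 2002), (Beta, Zed, 2010), (Orion, Rae, 2009), (Orion, Rae, 2012), (Orion, Rae, 2016), (Orion, Sam, 2009), (Orion, Sam, 2012), (Orion, Sam, 2016)}
Projecting to year, mname: {(1980, Tai), (1980, Zed), (2002, Tai), (2002, Zed), (2009, Rae), (2009, Sam), (2010, Tai), (2010, Zed), (2012, Rae), (2012, Sam), (2016, Rae), (2016, Sam)}
Selection year > 2009: {(2010, Tai), (2010, Zed), (2012, Rae), (2012, Sam), (2016, Rae), (2016, Sam)}

{(2010, Tai), (2010, Zed), (2012, Rae), (2012, Sam), (2016, Rae), (2016, Sam)}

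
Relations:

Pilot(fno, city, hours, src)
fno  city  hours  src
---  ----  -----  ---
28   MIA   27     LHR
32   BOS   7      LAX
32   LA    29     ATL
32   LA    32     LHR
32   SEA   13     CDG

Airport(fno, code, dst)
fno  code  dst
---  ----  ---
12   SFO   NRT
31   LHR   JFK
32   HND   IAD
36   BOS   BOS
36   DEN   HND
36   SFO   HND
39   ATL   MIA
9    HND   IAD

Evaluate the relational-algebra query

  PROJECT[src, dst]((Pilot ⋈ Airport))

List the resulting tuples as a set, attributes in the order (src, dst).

Joining Pilot and Airport on fno yields {(32, BOS, 7, LAX, HND, IAD), (32, LA, 29, ATL, HND, IAD), (32, LA, 32, LHR, HND, IAD), (32, SEA, 13, CDG, HND, IAD)}.
π_{src, dst} gives {(ATL, IAD), (CDG, IAD), (LAX, IAD), (LHR, IAD)}.

{(ATL, IAD), (CDG, IAD), (LAX, IAD), (LHR, IAD)}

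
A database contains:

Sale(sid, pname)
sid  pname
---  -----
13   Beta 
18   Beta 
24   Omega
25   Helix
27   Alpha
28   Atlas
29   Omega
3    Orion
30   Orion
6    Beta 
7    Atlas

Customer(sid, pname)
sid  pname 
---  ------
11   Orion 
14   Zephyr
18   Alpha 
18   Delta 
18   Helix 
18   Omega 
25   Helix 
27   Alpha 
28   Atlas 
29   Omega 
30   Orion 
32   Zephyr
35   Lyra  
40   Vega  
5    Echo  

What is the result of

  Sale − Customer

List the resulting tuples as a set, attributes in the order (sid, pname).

{(13, Beta), (18, Beta), (24, Omega), (3, Orion), (6, Beta), (7, Atlas)}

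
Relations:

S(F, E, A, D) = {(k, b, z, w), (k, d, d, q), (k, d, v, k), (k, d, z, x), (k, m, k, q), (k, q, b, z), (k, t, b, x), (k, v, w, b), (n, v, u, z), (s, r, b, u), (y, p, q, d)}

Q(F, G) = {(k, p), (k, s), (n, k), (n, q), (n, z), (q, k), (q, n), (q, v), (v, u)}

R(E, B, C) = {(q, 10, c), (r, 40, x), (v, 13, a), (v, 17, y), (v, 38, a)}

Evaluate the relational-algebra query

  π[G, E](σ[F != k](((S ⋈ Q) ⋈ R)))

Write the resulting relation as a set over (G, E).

{(k, v), (q, v), (z, v)}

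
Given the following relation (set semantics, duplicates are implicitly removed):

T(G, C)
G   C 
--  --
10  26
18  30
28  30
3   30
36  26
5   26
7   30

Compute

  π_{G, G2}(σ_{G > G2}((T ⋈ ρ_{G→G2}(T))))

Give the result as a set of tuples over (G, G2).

ρ[G→G2]: schema becomes (G2, C); tuples unchanged.
Natural join on C: {(10, 26, 10), (10, 26, 36), (10, 26, 5), (18, 30, 18), (18, 30, 28), (18, 30, 3), (18, 30, 7), (28, 30, 18), (28, 30, 28), (28, 30, 3), (28, 30, 7), (3, 30, 18), (3, 30, 28), (3, 30, 3), (3, 30, 7), (36, 26, 10), (36, 26, 36), (36, 26, 5), (5, 26, 10), (5, 26, 36), (5, 26, 5), (7, 30, 18), (7, 30, 28), (7, 30, 3), (7, 30, 7)}
Apply σ_{G > G2}; surviving tuples: {(10, 26, 5), (18, 30, 3), (18, 30, 7), (28, 30, 18), (28, 30, 3), (28, 30, 7), (36, 26, 10), (36, 26, 5), (7, 30, 3)}
π[G, G2]: project onto (G, G2) → {(10, 5), (18, 3), (18, 7), (28, 18), (28, 3), (28, 7), (36, 10), (36, 5), (7, 3)}

{(10, 5), (18, 3), (18, 7), (28, 18), (28, 3), (28, 7), (36, 10), (36, 5), (7, 3)}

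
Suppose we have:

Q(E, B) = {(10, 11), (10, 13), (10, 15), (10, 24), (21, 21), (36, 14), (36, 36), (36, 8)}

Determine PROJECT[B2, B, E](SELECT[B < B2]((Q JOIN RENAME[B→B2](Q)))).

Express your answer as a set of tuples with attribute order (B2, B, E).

{(13, 11, 10), (14, 8, 36), (15, 11, 10), (15, 13, 10), (24, 11, 10), (24, 13, 10), (24, 15, 10), (36, 14, 36), (36, 8, 36)}

ρ[B→B2]: schema becomes (E, B2); tuples unchanged.
Joining Q and RENAME[B→B2](Q) on E yields {(10, 11, 11), (10, 11, 13), (10, 11, 15), (10, 11, 24), (10, 13, 11), (10, 13, 13), (10, 13, 15), (10, 13, 24), (10, 15, 11), (10, 15, 13), (10, 15, 15), (10, 15, 24), (10, 24, 11), (10, 24, 13), (10, 24, 15), (10, 24, 24), (21, 21, 21), (36, 14, 14), (36, 14, 36), (36, 14, 8), (36, 36, 14), (36, 36, 36), (36, 36, 8), (36, 8, 14), (36, 8, 36), (36, 8, 8)}.
σ[B < B2]: keep tuples satisfying B < B2 → {(10, 11, 13), (10, 11, 15), (10, 11, 24), (10, 13, 15), (10, 13, 24), (10, 15, 24), (36, 14, 36), (36, 8, 14), (36, 8, 36)}
Keep only column(s) B2, B, E: {(13, 11, 10), (14, 8, 36), (15, 11, 10), (15, 13, 10), (24, 11, 10), (24, 13, 10), (24, 15, 10), (36, 14, 36), (36, 8, 36)}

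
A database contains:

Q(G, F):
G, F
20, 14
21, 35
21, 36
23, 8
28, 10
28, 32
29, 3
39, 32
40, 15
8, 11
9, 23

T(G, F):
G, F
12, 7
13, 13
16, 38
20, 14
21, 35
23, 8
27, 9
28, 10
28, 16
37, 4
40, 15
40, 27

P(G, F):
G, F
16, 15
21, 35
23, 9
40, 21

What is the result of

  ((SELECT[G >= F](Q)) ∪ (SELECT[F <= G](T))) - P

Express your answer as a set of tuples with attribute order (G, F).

{(12, 7), (13, 13), (20, 14), (23, 8), (27, 9), (28, 10), (28, 16), (29, 3), (37, 4), (39, 32), (40, 15), (40, 27)}

Selection G >= F: {(20, 14), (23, 8), (28, 10), (29, 3), (39, 32), (40, 15)}
Selection F <= G: {(12, 7), (13, 13), (20, 14), (23, 8), (27, 9), (28, 10), (28, 16), (37, 4), (40, 15), (40, 27)}
Set union of the two operands is {(12, 7), (13, 13), (20, 14), (23, 8), (27, 9), (28, 10), (28, 16), (29, 3), (37, 4), (39, 32), (40, 15), (40, 27)}.
Set difference of the two operands is {(12, 7), (13, 13), (20, 14), (23, 8), (27, 9), (28, 10), (28, 16), (29, 3), (37, 4), (39, 32), (40, 15), (40, 27)}.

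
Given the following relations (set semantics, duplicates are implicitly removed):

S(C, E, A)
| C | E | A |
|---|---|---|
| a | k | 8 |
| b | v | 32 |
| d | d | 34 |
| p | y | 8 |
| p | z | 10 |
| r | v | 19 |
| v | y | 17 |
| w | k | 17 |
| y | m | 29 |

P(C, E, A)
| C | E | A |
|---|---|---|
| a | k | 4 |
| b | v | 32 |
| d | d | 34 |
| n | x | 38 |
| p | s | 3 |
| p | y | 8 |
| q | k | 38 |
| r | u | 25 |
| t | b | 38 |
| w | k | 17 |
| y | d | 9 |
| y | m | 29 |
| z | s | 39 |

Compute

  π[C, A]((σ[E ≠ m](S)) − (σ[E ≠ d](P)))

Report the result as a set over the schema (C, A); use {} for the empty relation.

{(a, 8), (d, 34), (p, 10), (r, 19), (v, 17)}

Filtering on E ≠ m leaves {(a, k, 8), (b, v, 32), (d, d, 34), (p, y, 8), (p, z, 10), (r, v, 19), (v, y, 17), (w, k, 17)}.
Filtering on E ≠ d leaves {(a, k, 4), (b, v, 32), (n, x, 38), (p, s, 3), (p, y, 8), (q, k, 38), (r, u, 25), (t, b, 38), (w, k, 17), (y, m, 29), (z, s, 39)}.
Set difference of the two operands is {(a, k, 8), (d, d, 34), (p, z, 10), (r, v, 19), (v, y, 17)}.
Keep only column(s) C, A: {(a, 8), (d, 34), (p, 10), (r, 19), (v, 17)}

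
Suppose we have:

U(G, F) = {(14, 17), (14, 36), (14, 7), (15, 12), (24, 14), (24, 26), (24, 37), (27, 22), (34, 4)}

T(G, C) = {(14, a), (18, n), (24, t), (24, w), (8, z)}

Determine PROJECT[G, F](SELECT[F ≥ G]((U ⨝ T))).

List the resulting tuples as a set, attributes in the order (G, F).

{(14, 17), (14, 36), (24, 26), (24, 37)}

Joining U and T on G yields {(14, 17, a), (14, 36, a), (14, 7, a), (24, 14, t), (24, 14, w), (24, 26, t), (24, 26, w), (24, 37, t), (24, 37, w)}.
Apply σ_{F ≥ G}; surviving tuples: {(14, 17, a), (14, 36, a), (24, 26, t), (24, 26, w), (24, 37, t), (24, 37, w)}
Projecting to G, F (2 duplicate(s) eliminated): {(14, 17), (14, 36), (24, 26), (24, 37)}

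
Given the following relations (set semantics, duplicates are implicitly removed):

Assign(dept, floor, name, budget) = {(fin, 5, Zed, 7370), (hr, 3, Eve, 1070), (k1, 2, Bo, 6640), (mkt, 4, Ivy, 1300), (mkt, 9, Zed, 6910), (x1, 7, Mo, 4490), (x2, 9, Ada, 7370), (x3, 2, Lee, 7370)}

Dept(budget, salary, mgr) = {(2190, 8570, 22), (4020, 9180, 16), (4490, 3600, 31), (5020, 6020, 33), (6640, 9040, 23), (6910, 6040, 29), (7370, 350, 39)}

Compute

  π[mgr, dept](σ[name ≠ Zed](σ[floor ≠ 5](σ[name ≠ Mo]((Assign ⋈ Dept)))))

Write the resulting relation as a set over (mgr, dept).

{(23, k1), (39, x2), (39, x3)}

Joining Assign and Dept on budget yields {(fin, 5, Zed, 7370, 350, 39), (k1, 2, Bo, 6640, 9040, 23), (mkt, 9, Zed, 6910, 6040, 29), (x1, 7, Mo, 4490, 3600, 31), (x2, 9, Ada, 7370, 350, 39), (x3, 2, Lee, 7370, 350, 39)}.
Filtering on name ≠ Mo leaves {(fin, 5, Zed, 7370, 350, 39), (k1, 2, Bo, 6640, 9040, 23), (mkt, 9, Zed, 6910, 6040, 29), (x2, 9, Ada, 7370, 350, 39), (x3, 2, Lee, 7370, 350, 39)}.
Filtering on floor ≠ 5 leaves {(k1, 2, Bo, 6640, 9040, 23), (mkt, 9, Zed, 6910, 6040, 29), (x2, 9, Ada, 7370, 350, 39), (x3, 2, Lee, 7370, 350, 39)}.
Filtering on name ≠ Zed leaves {(k1, 2, Bo, 6640, 9040, 23), (x2, 9, Ada, 7370, 350, 39), (x3, 2, Lee, 7370, 350, 39)}.
π[mgr, dept]: project onto (mgr, dept) → {(23, k1), (39, x2), (39, x3)}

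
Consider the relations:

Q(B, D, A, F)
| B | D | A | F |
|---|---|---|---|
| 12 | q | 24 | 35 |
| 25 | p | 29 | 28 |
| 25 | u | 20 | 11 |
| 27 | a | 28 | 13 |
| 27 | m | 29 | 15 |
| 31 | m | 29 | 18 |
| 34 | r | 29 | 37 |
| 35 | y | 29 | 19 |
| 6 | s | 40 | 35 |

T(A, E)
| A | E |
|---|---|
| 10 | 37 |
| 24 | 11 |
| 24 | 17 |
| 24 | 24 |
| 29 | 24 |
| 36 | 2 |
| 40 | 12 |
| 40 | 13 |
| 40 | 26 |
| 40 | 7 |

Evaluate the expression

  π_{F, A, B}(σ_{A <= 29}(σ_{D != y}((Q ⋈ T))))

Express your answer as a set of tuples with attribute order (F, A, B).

{(15, 29, 27), (18, 29, 31), (28, 29, 25), (35, 24, 12), (37, 29, 34)}

Natural join on A: {(12, q, 24, 35, 11), (12, q, 24, 35, 17), (12, q, 24, 35, 24), (25, p, 29, 28, 24), (27, m, 29, 15, 24), (31, m, 29, 18, 24), (34, r, 29, 37, 24), (35, y, 29, 19, 24), (6, s, 40, 35, 12), (6, s, 40, 35, 13), (6, s, 40, 35, 26), (6, s, 40, 35, 7)}
Filtering on D != y leaves {(12, q, 24, 35, 11), (12, q, 24, 35, 17), (12, q, 24, 35, 24), (25, p, 29, 28, 24), (27, m, 29, 15, 24), (31, m, 29, 18, 24), (34, r, 29, 37, 24), (6, s, 40, 35, 12), (6, s, 40, 35, 13), (6, s, 40, 35, 26), (6, s, 40, 35, 7)}.
Filtering on A <= 29 leaves {(12, q, 24, 35, 11), (12, q, 24, 35, 17), (12, q, 24, 35, 24), (25, p, 29, 28, 24), (27, m, 29, 15, 24), (31, m, 29, 18, 24), (34, r, 29, 37, 24)}.
Projecting to F, A, B (2 duplicate(s) eliminated): {(15, 29, 27), (18, 29, 31), (28, 29, 25), (35, 24, 12), (37, 29, 34)}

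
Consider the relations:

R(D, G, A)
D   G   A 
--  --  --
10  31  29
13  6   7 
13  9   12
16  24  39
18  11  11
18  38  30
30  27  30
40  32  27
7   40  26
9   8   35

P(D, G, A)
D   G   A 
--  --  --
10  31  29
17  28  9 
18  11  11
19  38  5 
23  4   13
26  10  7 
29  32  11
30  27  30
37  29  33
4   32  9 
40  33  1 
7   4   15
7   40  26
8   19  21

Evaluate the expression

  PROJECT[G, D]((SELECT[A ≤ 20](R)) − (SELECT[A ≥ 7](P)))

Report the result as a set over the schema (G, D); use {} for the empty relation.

Filtering on A ≤ 20 leaves {(13, 6, 7), (13, 9, 12), (18, 11, 11)}.
Filtering on A ≥ 7 leaves {(10, 31, 29), (17, 28, 9), (18, 11, 11), (23, 4, 13), (26, 10, 7), (29, 32, 11), (30, 27, 30), (37, 29, 33), (4, 32, 9), (7, 4, 15), (7, 40, 26), (8, 19, 21)}.
Taking the difference: {(13, 6, 7), (13, 9, 12)}
Keep only column(s) G, D: {(6, 13), (9, 13)}

{(6, 13), (9, 13)}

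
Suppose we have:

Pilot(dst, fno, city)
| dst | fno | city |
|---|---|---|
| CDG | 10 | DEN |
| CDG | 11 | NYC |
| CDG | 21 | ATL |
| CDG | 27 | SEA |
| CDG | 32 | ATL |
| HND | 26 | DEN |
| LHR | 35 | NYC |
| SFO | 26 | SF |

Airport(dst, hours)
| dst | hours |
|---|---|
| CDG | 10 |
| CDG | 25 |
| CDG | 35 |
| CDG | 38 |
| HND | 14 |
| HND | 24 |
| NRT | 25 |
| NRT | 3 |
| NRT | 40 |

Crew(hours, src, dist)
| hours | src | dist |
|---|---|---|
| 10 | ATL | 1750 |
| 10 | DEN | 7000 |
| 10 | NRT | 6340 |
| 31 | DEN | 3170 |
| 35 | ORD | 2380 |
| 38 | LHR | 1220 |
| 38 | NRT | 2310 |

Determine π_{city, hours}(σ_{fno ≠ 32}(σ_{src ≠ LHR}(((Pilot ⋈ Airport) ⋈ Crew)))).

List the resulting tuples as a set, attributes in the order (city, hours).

{(ATL, 10), (ATL, 35), (ATL, 38), (DEN, 10), (DEN, 35), (DEN, 38), (NYC, 10), (NYC, 35), (NYC, 38), (SEA, 10), (SEA, 35), (SEA, 38)}

Pilot ⋈ Airport (natural join on dst): {(CDG, 10, DEN, 10), (CDG, 10, DEN, 25), (CDG, 10, DEN, 35), (CDG, 10, DEN, 38), (CDG, 11, NYC, 10), (CDG, 11, NYC, 25), (CDG, 11, NYC, 35), (CDG, 11, NYC, 38), (CDG, 21, ATL, 10), (CDG, 21, ATL, 25), (CDG, 21, ATL, 35), (CDG, 21, ATL, 38), (CDG, 27, SEA, 10), (CDG, 27, SEA, 25), (CDG, 27, SEA, 35), (CDG, 27, SEA, 38), (CDG, 32, ATL, 10), (CDG, 32, ATL, 25), (CDG, 32, ATL, 35), (CDG, 32, ATL, 38), (HND, 26, DEN, 14), (HND, 26, DEN, 24)}
(Pilot ⋈ Airport) ⋈ Crew (natural join on hours): {(CDG, 10, DEN, 10, ATL, 1750), (CDG, 10, DEN, 10, DEN, 7000), (CDG, 10, DEN, 10, NRT, 6340), (CDG, 10, DEN, 35, ORD, 2380), (CDG, 10, DEN, 38, LHR, 1220), (CDG, 10, DEN, 38, NRT, 2310), (CDG, 11, NYC, 10, ATL, 1750), (CDG, 11, NYC, 10, DEN, 7000), (CDG, 11, NYC, 10, NRT, 6340), (CDG, 11, NYC, 35, ORD, 2380), (CDG, 11, NYC, 38, LHR, 1220), (CDG, 11, NYC, 38, NRT, 2310), (CDG, 21, ATL, 10, ATL, 1750), (CDG, 21, ATL, 10, DEN, 7000), (CDG, 21, ATL, 10, NRT, 6340), (CDG, 21, ATL, 35, ORD, 2380), (CDG, 21, ATL, 38, LHR, 1220), (CDG, 21, ATL, 38, NRT, 2310), (CDG, 27, SEA, 10, ATL, 1750), (CDG, 27, SEA, 10, DEN, 7000), (CDG, 27, SEA, 10, NRT, 6340), (CDG, 27, SEA, 35, ORD, 2380), (CDG, 27, SEA, 38, LHR, 1220), (CDG, 27, SEA, 38, NRT, 2310), (CDG, 32, ATL, 10, ATL, 1750), (CDG, 32, ATL, 10, DEN, 7000), (CDG, 32, ATL, 10, NRT, 6340), (CDG, 32, ATL, 35, ORD, 2380), (CDG, 32, ATL, 38, LHR, 1220), (CDG, 32, ATL, 38, NRT, 2310)}
Apply σ_{src ≠ LHR}; surviving tuples: {(CDG, 10, DEN, 10, ATL, 1750), (CDG, 10, DEN, 10, DEN, 7000), (CDG, 10, DEN, 10, NRT, 6340), (CDG, 10, DEN, 35, ORD, 2380), (CDG, 10, DEN, 38, NRT, 2310), (CDG, 11, NYC, 10, ATL, 1750), (CDG, 11, NYC, 10, DEN, 7000), (CDG, 11, NYC, 10, NRT, 6340), (CDG, 11, NYC, 35, ORD, 2380), (CDG, 11, NYC, 38, NRT, 2310), (CDG, 21, ATL, 10, ATL, 1750), (CDG, 21, ATL, 10, DEN, 7000), (CDG, 21, ATL, 10, NRT, 6340), (CDG, 21, ATL, 35, ORD, 2380), (CDG, 21, ATL, 38, NRT, 2310), (CDG, 27, SEA, 10, ATL, 1750), (CDG, 27, SEA, 10, DEN, 7000), (CDG, 27, SEA, 10, NRT, 6340), (CDG, 27, SEA, 35, ORD, 2380), (CDG, 27, SEA, 38, NRT, 2310), (CDG, 32, ATL, 10, ATL, 1750), (CDG, 32, ATL, 10, DEN, 7000), (CDG, 32, ATL, 10, NRT, 6340), (CDG, 32, ATL, 35, ORD, 2380), (CDG, 32, ATL, 38, NRT, 2310)}
Apply σ_{fno ≠ 32}; surviving tuples: {(CDG, 10, DEN, 10, ATL, 1750), (CDG, 10, DEN, 10, DEN, 7000), (CDG, 10, DEN, 10, NRT, 6340), (CDG, 10, DEN, 35, ORD, 2380), (CDG, 10, DEN, 38, NRT, 2310), (CDG, 11, NYC, 10, ATL, 1750), (CDG, 11, NYC, 10, DEN, 7000), (CDG, 11, NYC, 10, NRT, 6340), (CDG, 11, NYC, 35, ORD, 2380), (CDG, 11, NYC, 38, NRT, 2310), (CDG, 21, ATL, 10, ATL, 1750), (CDG, 21, ATL, 10, DEN, 7000), (CDG, 21, ATL, 10, NRT, 6340), (CDG, 21, ATL, 35, ORD, 2380), (CDG, 21, ATL, 38, NRT, 2310), (CDG, 27, SEA, 10, ATL, 1750), (CDG, 27, SEA, 10, DEN, 7000), (CDG, 27, SEA, 10, NRT, 6340), (CDG, 27, SEA, 35, ORD, 2380), (CDG, 27, SEA, 38, NRT, 2310)}
π_{city, hours} gives {(ATL, 10), (ATL, 35), (ATL, 38), (DEN, 10), (DEN, 35), (DEN, 38), (NYC, 10), (NYC, 35), (NYC, 38), (SEA, 10), (SEA, 35), (SEA, 38)} (8 duplicate(s) eliminated).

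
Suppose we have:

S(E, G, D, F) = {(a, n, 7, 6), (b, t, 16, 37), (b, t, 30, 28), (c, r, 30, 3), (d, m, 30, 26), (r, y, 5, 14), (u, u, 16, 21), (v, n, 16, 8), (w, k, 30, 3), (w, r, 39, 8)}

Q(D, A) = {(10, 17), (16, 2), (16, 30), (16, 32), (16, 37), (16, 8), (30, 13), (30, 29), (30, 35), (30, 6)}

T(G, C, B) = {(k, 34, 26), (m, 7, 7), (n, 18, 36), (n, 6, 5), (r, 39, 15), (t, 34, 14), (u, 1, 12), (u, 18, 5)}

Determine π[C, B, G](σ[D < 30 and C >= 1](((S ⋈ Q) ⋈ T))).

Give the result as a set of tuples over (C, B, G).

S ⋈ Q (natural join on D): {(b, t, 16, 37, 2), (b, t, 16, 37, 30), (b, t, 16, 37, 32), (b, t, 16, 37, 37), (b, t, 16, 37, 8), (b, t, 30, 28, 13), (b, t, 30, 28, 29), (b, t, 30, 28, 35), (b, t, 30, 28, 6), (c, r, 30, 3, 13), (c, r, 30, 3, 29), (c, r, 30, 3, 35), (c, r, 30, 3, 6), (d, m, 30, 26, 13), (d, m, 30, 26, 29), (d, m, 30, 26, 35), (d, m, 30, 26, 6), (u, u, 16, 21, 2), (u, u, 16, 21, 30), (u, u, 16, 21, 32), (u, u, 16, 21, 37), (u, u, 16, 21, 8), (v, n, 16, 8, 2), (v, n, 16, 8, 30), (v, n, 16, 8, 32), (v, n, 16, 8, 37), (v, n, 16, 8, 8), (w, k, 30, 3, 13), (w, k, 30, 3, 29), (w, k, 30, 3, 35), (w, k, 30, 3, 6)}
(S ⋈ Q) ⋈ T (natural join on G): {(b, t, 16, 37, 2, 34, 14), (b, t, 16, 37, 30, 34, 14), (b, t, 16, 37, 32, 34, 14), (b, t, 16, 37, 37, 34, 14), (b, t, 16, 37, 8, 34, 14), (b, t, 30, 28, 13, 34, 14), (b, t, 30, 28, 29, 34, 14), (b, t, 30, 28, 35, 34, 14), (b, t, 30, 28, 6, 34, 14), (c, r, 30, 3, 13, 39, 15), (c, r, 30, 3, 29, 39, 15), (c, r, 30, 3, 35, 39, 15), (c, r, 30, 3, 6, 39, 15), (d, m, 30, 26, 13, 7, 7), (d, m, 30, 26, 29, 7, 7), (d, m, 30, 26, 35, 7, 7), (d, m, 30, 26, 6, 7, 7), (u, u, 16, 21, 2, 1, 12), (u, u, 16, 21, 2, 18, 5), (u, u, 16, 21, 30, 1, 12), (u, u, 16, 21, 30, 18, 5), (u, u, 16, 21, 32, 1, 12), (u, u, 16, 21, 32, 18, 5), (u, u, 16, 21, 37, 1, 12), (u, u, 16, 21, 37, 18, 5), (u, u, 16, 21, 8, 1, 12), (u, u, 16, 21, 8, 18, 5), (v, n, 16, 8, 2, 18, 36), (v, n, 16, 8, 2, 6, 5), (v, n, 16, 8, 30, 18, 36), (v, n, 16, 8, 30, 6, 5), (v, n, 16, 8, 32, 18, 36), (v, n, 16, 8, 32, 6, 5), (v, n, 16, 8, 37, 18, 36), (v, n, 16, 8, 37, 6, 5), (v, n, 16, 8, 8, 18, 36), (v, n, 16, 8, 8, 6, 5), (w, k, 30, 3, 13, 34, 26), (w, k, 30, 3, 29, 34, 26), (w, k, 30, 3, 35, 34, 26), (w, k, 30, 3, 6, 34, 26)}
Filtering on D < 30 and C >= 1 leaves {(b, t, 16, 37, 2, 34, 14), (b, t, 16, 37, 30, 34, 14), (b, t, 16, 37, 32, 34, 14), (b, t, 16, 37, 37, 34, 14), (b, t, 16, 37, 8, 34, 14), (u, u, 16, 21, 2, 1, 12), (u, u, 16, 21, 2, 18, 5), (u, u, 16, 21, 30, 1, 12), (u, u, 16, 21, 30, 18, 5), (u, u, 16, 21, 32, 1, 12), (u, u, 16, 21, 32, 18, 5), (u, u, 16, 21, 37, 1, 12), (u, u, 16, 21, 37, 18, 5), (u, u, 16, 21, 8, 1, 12), (u, u, 16, 21, 8, 18, 5), (v, n, 16, 8, 2, 18, 36), (v, n, 16, 8, 2, 6, 5), (v, n, 16, 8, 30, 18, 36), (v, n, 16, 8, 30, 6, 5), (v, n, 16, 8, 32, 18, 36), (v, n, 16, 8, 32, 6, 5), (v, n, 16, 8, 37, 18, 36), (v, n, 16, 8, 37, 6, 5), (v, n, 16, 8, 8, 18, 36), (v, n, 16, 8, 8, 6, 5)}.
π_{C, B, G} gives {(1, 12, u), (18, 36, n), (18, 5, u), (34, 14, t), (6, 5, n)} (20 duplicate(s) eliminated).

{(1, 12, u), (18, 36, n), (18, 5, u), (34, 14, t), (6, 5, n)}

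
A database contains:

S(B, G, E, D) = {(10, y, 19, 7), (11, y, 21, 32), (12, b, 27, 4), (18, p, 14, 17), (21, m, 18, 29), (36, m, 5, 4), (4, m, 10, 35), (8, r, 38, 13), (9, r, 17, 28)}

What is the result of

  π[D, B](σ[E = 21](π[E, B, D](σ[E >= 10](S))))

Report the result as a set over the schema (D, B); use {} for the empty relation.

Filtering on E >= 10 leaves {(10, y, 19, 7), (11, y, 21, 32), (12, b, 27, 4), (18, p, 14, 17), (21, m, 18, 29), (4, m, 10, 35), (8, r, 38, 13), (9, r, 17, 28)}.
Keep only column(s) E, B, D: {(10, 4, 35), (14, 18, 17), (17, 9, 28), (18, 21, 29), (19, 10, 7), (21, 11, 32), (27, 12, 4), (38, 8, 13)}
Filtering on E = 21 leaves {(21, 11, 32)}.
Keep only column(s) D, B: {(32, 11)}

{(32, 11)}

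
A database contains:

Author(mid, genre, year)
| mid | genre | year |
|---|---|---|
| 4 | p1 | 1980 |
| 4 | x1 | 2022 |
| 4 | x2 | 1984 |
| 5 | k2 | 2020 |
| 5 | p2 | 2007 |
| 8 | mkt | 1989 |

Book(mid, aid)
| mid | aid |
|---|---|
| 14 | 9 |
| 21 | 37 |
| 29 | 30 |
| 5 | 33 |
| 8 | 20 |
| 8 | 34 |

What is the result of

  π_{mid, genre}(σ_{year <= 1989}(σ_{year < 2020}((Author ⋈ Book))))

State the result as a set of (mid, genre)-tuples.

Joining Author and Book on mid yields {(5, k2, 2020, 33), (5, p2, 2007, 33), (8, mkt, 1989, 20), (8, mkt, 1989, 34)}.
Selection year < 2020: {(5, p2, 2007, 33), (8, mkt, 1989, 20), (8, mkt, 1989, 34)}
Selection year <= 1989: {(8, mkt, 1989, 20), (8, mkt, 1989, 34)}
π[mid, genre]: project onto (mid, genre) (1 duplicate(s) eliminated) → {(8, mkt)}

{(8, mkt)}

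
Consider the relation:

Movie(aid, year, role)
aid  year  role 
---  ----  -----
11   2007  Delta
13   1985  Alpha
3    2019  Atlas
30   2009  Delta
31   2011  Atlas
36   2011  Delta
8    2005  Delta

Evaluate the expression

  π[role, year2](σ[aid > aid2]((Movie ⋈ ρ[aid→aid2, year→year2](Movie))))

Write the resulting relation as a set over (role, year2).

ρ[aid→aid2, year→year2]: schema becomes (aid2, year2, role); tuples unchanged.
Movie ⋈ ρ[aid→aid2, year→year2](Movie) (natural join on role): {(11, 2007, Delta, 11, 2007), (11, 2007, Delta, 30, 2009), (11, 2007, Delta, 36, 2011), (11, 2007, Delta, 8, 2005), (13, 1985, Alpha, 13, 1985), (3, 2019, Atlas, 3, 2019), (3, 2019, Atlas, 31, 2011), (30, 2009, Delta, 11, 2007), (30, 2009, Delta, 30, 2009), (30, 2009, Delta, 36, 2011), (30, 2009, Delta, 8, 2005), (31, 2011, Atlas, 3, 2019), (31, 2011, Atlas, 31, 2011), (36, 2011, Delta, 11, 2007), (36, 2011, Delta, 30, 2009), (36, 2011, Delta, 36, 2011), (36, 2011, Delta, 8, 2005), (8, 2005, Delta, 11, 2007), (8, 2005, Delta, 30, 2009), (8, 2005, Delta, 36, 2011), (8, 2005, Delta, 8, 2005)}
Filtering on aid > aid2 leaves {(11, 2007, Delta, 8, 2005), (30, 2009, Delta, 11, 2007), (30, 2009, Delta, 8, 2005), (31, 2011, Atlas, 3, 2019), (36, 2011, Delta, 11, 2007), (36, 2011, Delta, 30, 2009), (36, 2011, Delta, 8, 2005)}.
π_{role, year2} gives {(Atlas, 2019), (Delta, 2005), (Delta, 2007), (Delta, 2009)} (3 duplicate(s) eliminated).

{(Atlas, 2019), (Delta, 2005), (Delta, 2007), (Delta, 2009)}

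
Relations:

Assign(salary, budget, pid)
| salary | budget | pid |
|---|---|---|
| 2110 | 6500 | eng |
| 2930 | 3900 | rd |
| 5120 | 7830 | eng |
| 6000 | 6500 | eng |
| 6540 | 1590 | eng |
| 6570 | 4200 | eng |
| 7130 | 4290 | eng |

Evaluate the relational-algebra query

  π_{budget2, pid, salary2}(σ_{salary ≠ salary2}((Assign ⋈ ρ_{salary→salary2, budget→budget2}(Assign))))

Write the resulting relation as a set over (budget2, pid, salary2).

{(1590, eng, 6540), (4200, eng, 6570), (4290, eng, 7130), (6500, eng, 2110), (6500, eng, 6000), (7830, eng, 5120)}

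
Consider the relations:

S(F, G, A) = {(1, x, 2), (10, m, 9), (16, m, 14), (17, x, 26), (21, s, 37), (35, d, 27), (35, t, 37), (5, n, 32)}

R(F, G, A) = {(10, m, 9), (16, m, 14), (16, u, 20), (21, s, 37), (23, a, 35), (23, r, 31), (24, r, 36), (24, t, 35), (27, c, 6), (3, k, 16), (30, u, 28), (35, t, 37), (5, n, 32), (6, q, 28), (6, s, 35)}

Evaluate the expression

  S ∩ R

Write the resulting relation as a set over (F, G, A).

{(10, m, 9), (16, m, 14), (21, s, 37), (35, t, 37), (5, n, 32)}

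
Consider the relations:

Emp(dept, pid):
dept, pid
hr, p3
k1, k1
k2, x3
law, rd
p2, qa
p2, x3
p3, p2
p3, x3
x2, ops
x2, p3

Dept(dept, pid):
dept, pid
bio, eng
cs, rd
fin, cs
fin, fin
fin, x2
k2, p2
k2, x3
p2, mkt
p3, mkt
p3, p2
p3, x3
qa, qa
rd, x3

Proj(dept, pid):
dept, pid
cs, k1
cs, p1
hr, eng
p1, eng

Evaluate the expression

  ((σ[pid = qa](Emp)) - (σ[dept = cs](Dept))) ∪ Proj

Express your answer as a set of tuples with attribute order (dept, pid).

{(cs, k1), (cs, p1), (hr, eng), (p1, eng), (p2, qa)}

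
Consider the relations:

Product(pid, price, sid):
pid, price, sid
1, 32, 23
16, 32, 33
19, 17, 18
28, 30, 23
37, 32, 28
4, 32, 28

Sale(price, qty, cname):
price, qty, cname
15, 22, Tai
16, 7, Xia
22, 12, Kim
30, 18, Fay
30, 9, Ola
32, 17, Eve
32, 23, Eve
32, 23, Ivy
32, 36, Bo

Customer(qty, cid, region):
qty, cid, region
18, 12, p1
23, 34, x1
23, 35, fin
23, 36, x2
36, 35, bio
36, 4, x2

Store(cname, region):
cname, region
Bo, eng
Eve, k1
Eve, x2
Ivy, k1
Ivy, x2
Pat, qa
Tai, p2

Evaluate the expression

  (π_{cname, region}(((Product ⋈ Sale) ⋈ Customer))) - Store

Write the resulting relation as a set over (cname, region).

Product ⋈ Sale (natural join on price): {(1, 32, 23, 17, Eve), (1, 32, 23, 23, Eve), (1, 32, 23, 23, Ivy), (1, 32, 23, 36, Bo), (16, 32, 33, 17, Eve), (16, 32, 33, 23, Eve), (16, 32, 33, 23, Ivy), (16, 32, 33, 36, Bo), (28, 30, 23, 18, Fay), (28, 30, 23, 9, Ola), (37, 32, 28, 17, Eve), (37, 32, 28, 23, Eve), (37, 32, 28, 23, Ivy), (37, 32, 28, 36, Bo), (4, 32, 28, 17, Eve), (4, 32, 28, 23, Eve), (4, 32, 28, 23, Ivy), (4, 32, 28, 36, Bo)}
(Product ⋈ Sale) ⋈ Customer (natural join on qty): {(1, 32, 23, 23, Eve, 34, x1), (1, 32, 23, 23, Eve, 35, fin), (1, 32, 23, 23, Eve, 36, x2), (1, 32, 23, 23, Ivy, 34, x1), (1, 32, 23, 23, Ivy, 35, fin), (1, 32, 23, 23, Ivy, 36, x2), (1, 32, 23, 36, Bo, 35, bio), (1, 32, 23, 36, Bo, 4, x2), (16, 32, 33, 23, Eve, 34, x1), (16, 32, 33, 23, Eve, 35, fin), (16, 32, 33, 23, Eve, 36, x2), (16, 32, 33, 23, Ivy, 34, x1), (16, 32, 33, 23, Ivy, 35, fin), (16, 32, 33, 23, Ivy, 36, x2), (16, 32, 33, 36, Bo, 35, bio), (16, 32, 33, 36, Bo, 4, x2), (28, 30, 23, 18, Fay, 12, p1), (37, 32, 28, 23, Eve, 34, x1), (37, 32, 28, 23, Eve, 35, fin), (37, 32, 28, 23, Eve, 36, x2), (37, 32, 28, 23, Ivy, 34, x1), (37, 32, 28, 23, Ivy, 35, fin), (37, 32, 28, 23, Ivy, 36, x2), (37, 32, 28, 36, Bo, 35, bio), (37, 32, 28, 36, Bo, 4, x2), (4, 32, 28, 23, Eve, 34, x1), (4, 32, 28, 23, Eve, 35, fin), (4, 32, 28, 23, Eve, 36, x2), (4, 32, 28, 23, Ivy, 34, x1), (4, 32, 28, 23, Ivy, 35, fin), (4, 32, 28, 23, Ivy, 36, x2), (4, 32, 28, 36, Bo, 35, bio), (4, 32, 28, 36, Bo, 4, x2)}
π[cname, region]: project onto (cname, region) (24 duplicate(s) eliminated) → {(Bo, bio), (Bo, x2), (Eve, fin), (Eve, x1), (Eve, x2), (Fay, p1), (Ivy, fin), (Ivy, x1), (Ivy, x2)}
Difference: {(Bo, bio), (Bo, x2), (Eve, fin), (Eve, x1), (Eve, x2), (Fay, p1), (Ivy, fin), (Ivy, x1), (Ivy, x2)} with {(Bo, eng), (Eve, k1), (Eve, x2), (Ivy, k1), (Ivy, x2), (Pat, qa), (Tai, p2)} → {(Bo, bio), (Bo, x2), (Eve, fin), (Eve, x1), (Fay, p1), (Ivy, fin), (Ivy, x1)}

{(Bo, bio), (Bo, x2), (Eve, fin), (Eve, x1), (Fay, p1), (Ivy, fin), (Ivy, x1)}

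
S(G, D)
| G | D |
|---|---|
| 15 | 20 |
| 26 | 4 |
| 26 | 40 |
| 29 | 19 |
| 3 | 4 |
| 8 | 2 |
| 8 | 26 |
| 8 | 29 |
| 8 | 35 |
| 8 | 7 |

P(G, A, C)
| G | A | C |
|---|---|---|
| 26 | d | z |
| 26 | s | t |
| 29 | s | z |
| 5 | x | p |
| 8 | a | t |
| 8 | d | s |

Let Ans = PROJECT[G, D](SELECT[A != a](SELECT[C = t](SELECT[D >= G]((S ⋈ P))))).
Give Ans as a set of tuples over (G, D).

{(26, 40)}

S ⋈ P (natural join on G): {(26, 4, d, z), (26, 4, s, t), (26, 40, d, z), (26, 40, s, t), (29, 19, s, z), (8, 2, a, t), (8, 2, d, s), (8, 26, a, t), (8, 26, d, s), (8, 29, a, t), (8, 29, d, s), (8, 35, a, t), (8, 35, d, s), (8, 7, a, t), (8, 7, d, s)}
Apply σ_{D >= G}; surviving tuples: {(26, 40, d, z), (26, 40, s, t), (8, 26, a, t), (8, 26, d, s), (8, 29, a, t), (8, 29, d, s), (8, 35, a, t), (8, 35, d, s)}
Apply σ_{C = t}; surviving tuples: {(26, 40, s, t), (8, 26, a, t), (8, 29, a, t), (8, 35, a, t)}
Apply σ_{A != a}; surviving tuples: {(26, 40, s, t)}
Keep only column(s) G, D: {(26, 40)}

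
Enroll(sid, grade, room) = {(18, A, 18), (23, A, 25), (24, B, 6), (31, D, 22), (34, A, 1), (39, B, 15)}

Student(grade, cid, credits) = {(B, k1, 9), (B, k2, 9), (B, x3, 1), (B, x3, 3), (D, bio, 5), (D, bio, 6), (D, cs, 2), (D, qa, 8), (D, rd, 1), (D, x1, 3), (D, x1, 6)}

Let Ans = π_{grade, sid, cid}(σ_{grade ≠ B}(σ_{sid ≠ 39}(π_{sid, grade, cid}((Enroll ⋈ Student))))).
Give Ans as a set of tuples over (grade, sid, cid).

Natural join on grade: {(24, B, 6, k1, 9), (24, B, 6, k2, 9), (24, B, 6, x3, 1), (24, B, 6, x3, 3), (31, D, 22, bio, 5), (31, D, 22, bio, 6), (31, D, 22, cs, 2), (31, D, 22, qa, 8), (31, D, 22, rd, 1), (31, D, 22, x1, 3), (31, D, 22, x1, 6), (39, B, 15, k1, 9), (39, B, 15, k2, 9), (39, B, 15, x3, 1), (39, B, 15, x3, 3)}
π_{sid, grade, cid} gives {(24, B, k1), (24, B, k2), (24, B, x3), (31, D, bio), (31, D, cs), (31, D, qa), (31, D, rd), (31, D, x1), (39, B, k1), (39, B, k2), (39, B, x3)} (4 duplicate(s) eliminated).
Filtering on sid ≠ 39 leaves {(24, B, k1), (24, B, k2), (24, B, x3), (31, D, bio), (31, D, cs), (31, D, qa), (31, D, rd), (31, D, x1)}.
Filtering on grade ≠ B leaves {(31, D, bio), (31, D, cs), (31, D, qa), (31, D, rd), (31, D, x1)}.
π_{grade, sid, cid} gives {(D, 31, bio), (D, 31, cs), (D, 31, qa), (D, 31, rd), (D, 31, x1)}.

{(D, 31, bio), (D, 31, cs), (D, 31, qa), (D, 31, rd), (D, 31, x1)}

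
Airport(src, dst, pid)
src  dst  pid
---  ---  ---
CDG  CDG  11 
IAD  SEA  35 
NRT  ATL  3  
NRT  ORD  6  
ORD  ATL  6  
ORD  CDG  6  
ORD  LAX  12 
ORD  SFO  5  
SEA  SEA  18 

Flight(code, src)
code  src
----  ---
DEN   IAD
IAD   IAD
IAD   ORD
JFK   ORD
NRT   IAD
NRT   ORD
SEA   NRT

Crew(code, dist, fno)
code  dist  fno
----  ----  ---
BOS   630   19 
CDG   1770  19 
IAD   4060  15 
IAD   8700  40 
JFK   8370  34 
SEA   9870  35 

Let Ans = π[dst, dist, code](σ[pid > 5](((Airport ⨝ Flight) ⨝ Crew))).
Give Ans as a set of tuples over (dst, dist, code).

{(ATL, 4060, IAD), (ATL, 8370, JFK), (ATL, 8700, IAD), (CDG, 4060, IAD), (CDG, 8370, JFK), (CDG, 8700, IAD), (LAX, 4060, IAD), (LAX, 8370, JFK), (LAX, 8700, IAD), (ORD, 9870, SEA), (SEA, 4060, IAD), (SEA, 8700, IAD)}

Joining Airport and Flight on src yields {(IAD, SEA, 35, DEN), (IAD, SEA, 35, IAD), (IAD, SEA, 35, NRT), (NRT, ATL, 3, SEA), (NRT, ORD, 6, SEA), (ORD, ATL, 6, IAD), (ORD, ATL, 6, JFK), (ORD, ATL, 6, NRT), (ORD, CDG, 6, IAD), (ORD, CDG, 6, JFK), (ORD, CDG, 6, NRT), (ORD, LAX, 12, IAD), (ORD, LAX, 12, JFK), (ORD, LAX, 12, NRT), (ORD, SFO, 5, IAD), (ORD, SFO, 5, JFK), (ORD, SFO, 5, NRT)}.
Joining (Airport ⨝ Flight) and Crew on code yields {(IAD, SEA, 35, IAD, 4060, 15), (IAD, SEA, 35, IAD, 8700, 40), (NRT, ATL, 3, SEA, 9870, 35), (NRT, ORD, 6, SEA, 9870, 35), (ORD, ATL, 6, IAD, 4060, 15), (ORD, ATL, 6, IAD, 8700, 40), (ORD, ATL, 6, JFK, 8370, 34), (ORD, CDG, 6, IAD, 4060, 15), (ORD, CDG, 6, IAD, 8700, 40), (ORD, CDG, 6, JFK, 8370, 34), (ORD, LAX, 12, IAD, 4060, 15), (ORD, LAX, 12, IAD, 8700, 40), (ORD, LAX, 12, JFK, 8370, 34), (ORD, SFO, 5, IAD, 4060, 15), (ORD, SFO, 5, IAD, 8700, 40), (ORD, SFO, 5, JFK, 8370, 34)}.
σ[pid > 5]: keep tuples satisfying pid > 5 → {(IAD, SEA, 35, IAD, 4060, 15), (IAD, SEA, 35, IAD, 8700, 40), (NRT, ORD, 6, SEA, 9870, 35), (ORD, ATL, 6, IAD, 4060, 15), (ORD, ATL, 6, IAD, 8700, 40), (ORD, ATL, 6, JFK, 8370, 34), (ORD, CDG, 6, IAD, 4060, 15), (ORD, CDG, 6, IAD, 8700, 40), (ORD, CDG, 6, JFK, 8370, 34), (ORD, LAX, 12, IAD, 4060, 15), (ORD, LAX, 12, IAD, 8700, 40), (ORD, LAX, 12, JFK, 8370, 34)}
π_{dst, dist, code} gives {(ATL, 4060, IAD), (ATL, 8370, JFK), (ATL, 8700, IAD), (CDG, 4060, IAD), (CDG, 8370, JFK), (CDG, 8700, IAD), (LAX, 4060, IAD), (LAX, 8370, JFK), (LAX, 8700, IAD), (ORD, 9870, SEA), (SEA, 4060, IAD), (SEA, 8700, IAD)}.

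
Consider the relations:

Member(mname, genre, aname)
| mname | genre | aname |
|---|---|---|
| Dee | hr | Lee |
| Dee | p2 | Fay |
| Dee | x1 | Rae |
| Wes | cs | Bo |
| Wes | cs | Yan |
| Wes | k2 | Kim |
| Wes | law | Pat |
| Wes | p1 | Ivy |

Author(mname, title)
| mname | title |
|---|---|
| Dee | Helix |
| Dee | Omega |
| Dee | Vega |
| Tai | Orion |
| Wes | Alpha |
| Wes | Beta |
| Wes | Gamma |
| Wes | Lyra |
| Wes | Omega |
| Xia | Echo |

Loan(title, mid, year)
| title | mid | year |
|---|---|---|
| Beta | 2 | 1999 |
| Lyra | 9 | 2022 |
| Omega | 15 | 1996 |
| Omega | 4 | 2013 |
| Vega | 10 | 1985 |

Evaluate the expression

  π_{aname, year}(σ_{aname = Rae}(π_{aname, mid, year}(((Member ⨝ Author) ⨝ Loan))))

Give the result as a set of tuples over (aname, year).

{(Rae, 1985), (Rae, 1996), (Rae, 2013)}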